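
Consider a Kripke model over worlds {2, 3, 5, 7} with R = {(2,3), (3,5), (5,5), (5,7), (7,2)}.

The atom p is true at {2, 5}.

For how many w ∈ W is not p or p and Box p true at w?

2: not p is F, p and Box p is F. ✗
3: not p is T, p and Box p is F. ✓
5: not p is F, p and Box p is F. ✗
7: not p is T, p and Box p is F. ✓
Satisfying worlds: {3, 7}.

2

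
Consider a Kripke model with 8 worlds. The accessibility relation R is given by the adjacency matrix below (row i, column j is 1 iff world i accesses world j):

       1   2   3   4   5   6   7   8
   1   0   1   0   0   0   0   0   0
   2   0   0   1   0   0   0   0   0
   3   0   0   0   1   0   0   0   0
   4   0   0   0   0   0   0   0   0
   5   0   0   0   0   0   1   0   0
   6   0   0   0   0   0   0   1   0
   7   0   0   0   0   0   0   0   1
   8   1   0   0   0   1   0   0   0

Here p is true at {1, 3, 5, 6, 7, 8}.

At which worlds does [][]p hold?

1: successors {2}; []p there: 2:T. ✓
2: successors {3}; []p there: 3:F. ✗
3: successors {4}; []p there: 4:T. ✓
4: no successors, so [][]p holds vacuously. ✓
5: successors {6}; []p there: 6:T. ✓
6: successors {7}; []p there: 7:T. ✓
7: successors {8}; []p there: 8:T. ✓
8: successors {1, 5}; []p there: 1:F, 5:T. ✗

{1, 3, 4, 5, 6, 7}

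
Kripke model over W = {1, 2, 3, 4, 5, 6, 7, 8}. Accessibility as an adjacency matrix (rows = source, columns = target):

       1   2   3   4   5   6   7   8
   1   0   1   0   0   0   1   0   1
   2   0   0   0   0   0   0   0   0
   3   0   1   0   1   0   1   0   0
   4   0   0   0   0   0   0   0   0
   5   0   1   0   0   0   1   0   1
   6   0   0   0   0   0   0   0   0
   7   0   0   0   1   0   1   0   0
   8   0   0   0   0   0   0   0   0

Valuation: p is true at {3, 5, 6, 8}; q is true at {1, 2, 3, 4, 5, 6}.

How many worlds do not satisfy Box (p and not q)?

4

1: successors {2, 6, 8}; p and not q there: 2:F, 6:F, 8:T. ✗
2: no successors, so Box (p and not q) holds vacuously. ✓
3: successors {2, 4, 6}; p and not q there: 2:F, 4:F, 6:F. ✗
4: no successors, so Box (p and not q) holds vacuously. ✓
5: successors {2, 6, 8}; p and not q there: 2:F, 6:F, 8:T. ✗
6: no successors, so Box (p and not q) holds vacuously. ✓
7: successors {4, 6}; p and not q there: 4:F, 6:F. ✗
8: no successors, so Box (p and not q) holds vacuously. ✓
Satisfying worlds: {2, 4, 6, 8}.
So Box (p and not q) fails at the other 4 worlds.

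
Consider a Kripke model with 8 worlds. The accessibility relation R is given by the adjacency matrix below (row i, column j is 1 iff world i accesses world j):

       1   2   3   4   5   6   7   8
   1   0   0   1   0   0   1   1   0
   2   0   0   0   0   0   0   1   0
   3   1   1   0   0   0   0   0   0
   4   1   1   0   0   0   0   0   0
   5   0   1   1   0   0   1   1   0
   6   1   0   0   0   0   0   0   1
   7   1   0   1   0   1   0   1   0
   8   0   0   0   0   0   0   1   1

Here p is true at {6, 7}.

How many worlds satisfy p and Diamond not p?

1: p is F, Diamond not p is T. ✗
2: p is F, Diamond not p is F. ✗
3: p is F, Diamond not p is T. ✗
4: p is F, Diamond not p is T. ✗
5: p is F, Diamond not p is T. ✗
6: p is T, Diamond not p is T. ✓
7: p is T, Diamond not p is T. ✓
8: p is F, Diamond not p is T. ✗
Satisfying worlds: {6, 7}.

2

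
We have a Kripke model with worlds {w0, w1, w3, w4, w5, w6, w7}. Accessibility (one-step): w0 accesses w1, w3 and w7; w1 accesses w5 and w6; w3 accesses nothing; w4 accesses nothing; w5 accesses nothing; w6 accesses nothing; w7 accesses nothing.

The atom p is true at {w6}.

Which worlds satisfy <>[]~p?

{w0, w1}

w0: successors {w1, w3, w7}; []~p there: w1:F, w3:T, w7:T. ✓
w1: successors {w5, w6}; []~p there: w5:T, w6:T. ✓
w3: no successors, so <>[]~p fails. ✗
w4: no successors, so <>[]~p fails. ✗
w5: no successors, so <>[]~p fails. ✗
w6: no successors, so <>[]~p fails. ✗
w7: no successors, so <>[]~p fails. ✗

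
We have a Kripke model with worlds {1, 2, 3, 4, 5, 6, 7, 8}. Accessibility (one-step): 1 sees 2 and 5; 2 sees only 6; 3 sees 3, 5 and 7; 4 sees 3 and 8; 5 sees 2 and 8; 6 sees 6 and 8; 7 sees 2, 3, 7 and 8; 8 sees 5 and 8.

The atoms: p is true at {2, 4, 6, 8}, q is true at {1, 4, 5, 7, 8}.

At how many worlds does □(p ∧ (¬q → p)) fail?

1: successors {2, 5}; p ∧ (¬q → p) there: 2:T, 5:F. ✗
2: successors {6}; p ∧ (¬q → p) there: 6:T. ✓
3: successors {3, 5, 7}; p ∧ (¬q → p) there: 3:F, 5:F, 7:F. ✗
4: successors {3, 8}; p ∧ (¬q → p) there: 3:F, 8:T. ✗
5: successors {2, 8}; p ∧ (¬q → p) there: 2:T, 8:T. ✓
6: successors {6, 8}; p ∧ (¬q → p) there: 6:T, 8:T. ✓
7: successors {2, 3, 7, 8}; p ∧ (¬q → p) there: 2:T, 3:F, 7:F, 8:T. ✗
8: successors {5, 8}; p ∧ (¬q → p) there: 5:F, 8:T. ✗
Satisfying worlds: {2, 5, 6}.
So □(p ∧ (¬q → p)) fails at the other 5 worlds.

5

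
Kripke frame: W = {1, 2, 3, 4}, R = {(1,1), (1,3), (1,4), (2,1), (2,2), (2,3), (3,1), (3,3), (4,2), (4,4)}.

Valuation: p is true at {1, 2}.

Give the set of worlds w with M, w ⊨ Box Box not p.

∅

1: successors {1, 3, 4}; Box not p there: 1:F, 3:F, 4:F. ✗
2: successors {1, 2, 3}; Box not p there: 1:F, 2:F, 3:F. ✗
3: successors {1, 3}; Box not p there: 1:F, 3:F. ✗
4: successors {2, 4}; Box not p there: 2:F, 4:F. ✗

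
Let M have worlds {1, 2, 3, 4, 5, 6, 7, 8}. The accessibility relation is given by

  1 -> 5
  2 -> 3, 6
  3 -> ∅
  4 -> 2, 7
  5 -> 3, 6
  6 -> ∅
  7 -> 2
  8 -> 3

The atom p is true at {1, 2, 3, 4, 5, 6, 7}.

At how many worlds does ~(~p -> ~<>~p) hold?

1: ~p -> ~<>~p is T. ✗
2: ~p -> ~<>~p is T. ✗
3: ~p -> ~<>~p is T. ✗
4: ~p -> ~<>~p is T. ✗
5: ~p -> ~<>~p is T. ✗
6: ~p -> ~<>~p is T. ✗
7: ~p -> ~<>~p is T. ✗
8: ~p -> ~<>~p is T. ✗
Satisfying worlds: ∅.

0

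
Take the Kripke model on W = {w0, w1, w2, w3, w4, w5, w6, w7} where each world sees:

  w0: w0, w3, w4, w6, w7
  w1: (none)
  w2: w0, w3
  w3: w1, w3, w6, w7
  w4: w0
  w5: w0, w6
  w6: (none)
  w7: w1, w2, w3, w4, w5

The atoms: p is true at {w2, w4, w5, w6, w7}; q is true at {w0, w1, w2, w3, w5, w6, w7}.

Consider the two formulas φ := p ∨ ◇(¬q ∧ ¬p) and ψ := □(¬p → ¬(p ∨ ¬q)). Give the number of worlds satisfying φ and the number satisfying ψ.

5 and 8

For p ∨ ◇(¬q ∧ ¬p):
w0: p is F, ◇(¬q ∧ ¬p) is F. ✗
w1: p is F, ◇(¬q ∧ ¬p) is F. ✗
w2: p is T, ◇(¬q ∧ ¬p) is F. ✓
w3: p is F, ◇(¬q ∧ ¬p) is F. ✗
w4: p is T, ◇(¬q ∧ ¬p) is F. ✓
w5: p is T, ◇(¬q ∧ ¬p) is F. ✓
w6: p is T, ◇(¬q ∧ ¬p) is F. ✓
w7: p is T, ◇(¬q ∧ ¬p) is F. ✓
— 5 worlds.
For □(¬p → ¬(p ∨ ¬q)):
w0: successors {w0, w3, w4, w6, w7}; ¬p → ¬(p ∨ ¬q) there: w0:T, w3:T, w4:T, w6:T, w7:T. ✓
w1: no successors, so □(¬p → ¬(p ∨ ¬q)) holds vacuously. ✓
w2: successors {w0, w3}; ¬p → ¬(p ∨ ¬q) there: w0:T, w3:T. ✓
w3: successors {w1, w3, w6, w7}; ¬p → ¬(p ∨ ¬q) there: w1:T, w3:T, w6:T, w7:T. ✓
w4: successors {w0}; ¬p → ¬(p ∨ ¬q) there: w0:T. ✓
w5: successors {w0, w6}; ¬p → ¬(p ∨ ¬q) there: w0:T, w6:T. ✓
w6: no successors, so □(¬p → ¬(p ∨ ¬q)) holds vacuously. ✓
w7: successors {w1, w2, w3, w4, w5}; ¬p → ¬(p ∨ ¬q) there: w1:T, w2:T, w3:T, w4:T, w5:T. ✓
— 8 worlds.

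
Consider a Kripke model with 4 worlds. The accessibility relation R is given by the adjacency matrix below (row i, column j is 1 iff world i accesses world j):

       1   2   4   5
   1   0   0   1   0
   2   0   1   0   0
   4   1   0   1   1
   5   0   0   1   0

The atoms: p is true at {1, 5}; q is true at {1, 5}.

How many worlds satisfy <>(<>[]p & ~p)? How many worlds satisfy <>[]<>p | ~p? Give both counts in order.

For <>(<>[]p & ~p):
1: successors {4}; <>[]p & ~p there: 4:F. ✗
2: successors {2}; <>[]p & ~p there: 2:F. ✗
4: successors {1, 4, 5}; <>[]p & ~p there: 1:F, 4:F, 5:F. ✗
5: successors {4}; <>[]p & ~p there: 4:F. ✗
— 0 worlds.
For <>[]<>p | ~p:
1: <>[]<>p is F, ~p is F. ✗
2: <>[]<>p is F, ~p is T. ✓
4: <>[]<>p is T, ~p is T. ✓
5: <>[]<>p is F, ~p is F. ✗
— 2 worlds.

0 and 2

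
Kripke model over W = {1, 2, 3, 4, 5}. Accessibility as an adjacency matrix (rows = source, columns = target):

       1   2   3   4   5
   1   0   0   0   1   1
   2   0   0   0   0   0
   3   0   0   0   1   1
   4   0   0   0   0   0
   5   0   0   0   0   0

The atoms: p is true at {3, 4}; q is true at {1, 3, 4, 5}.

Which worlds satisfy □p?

1: successors {4, 5}; p there: 4:T, 5:F. ✗
2: no successors, so □p holds vacuously. ✓
3: successors {4, 5}; p there: 4:T, 5:F. ✗
4: no successors, so □p holds vacuously. ✓
5: no successors, so □p holds vacuously. ✓

{2, 4, 5}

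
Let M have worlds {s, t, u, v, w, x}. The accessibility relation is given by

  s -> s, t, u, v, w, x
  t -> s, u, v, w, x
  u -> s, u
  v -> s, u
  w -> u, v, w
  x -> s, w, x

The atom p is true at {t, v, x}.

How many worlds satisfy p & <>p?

s: p is F, <>p is T. ✗
t: p is T, <>p is T. ✓
u: p is F, <>p is F. ✗
v: p is T, <>p is F. ✗
w: p is F, <>p is T. ✗
x: p is T, <>p is T. ✓
Satisfying worlds: {t, x}.

2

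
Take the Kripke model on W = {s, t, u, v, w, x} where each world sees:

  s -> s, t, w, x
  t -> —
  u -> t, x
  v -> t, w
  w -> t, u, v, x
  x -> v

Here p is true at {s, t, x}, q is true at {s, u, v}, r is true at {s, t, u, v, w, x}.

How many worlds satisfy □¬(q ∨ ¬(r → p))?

s: successors {s, t, w, x}; ¬(q ∨ ¬(r → p)) there: s:F, t:T, w:F, x:T. ✗
t: no successors, so □¬(q ∨ ¬(r → p)) holds vacuously. ✓
u: successors {t, x}; ¬(q ∨ ¬(r → p)) there: t:T, x:T. ✓
v: successors {t, w}; ¬(q ∨ ¬(r → p)) there: t:T, w:F. ✗
w: successors {t, u, v, x}; ¬(q ∨ ¬(r → p)) there: t:T, u:F, v:F, x:T. ✗
x: successors {v}; ¬(q ∨ ¬(r → p)) there: v:F. ✗
Satisfying worlds: {t, u}.

2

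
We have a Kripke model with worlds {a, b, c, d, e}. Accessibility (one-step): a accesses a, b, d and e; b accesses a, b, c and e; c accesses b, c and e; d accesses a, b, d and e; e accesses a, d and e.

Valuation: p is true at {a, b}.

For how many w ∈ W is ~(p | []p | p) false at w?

2

a: p | []p | p is T. ✗
b: p | []p | p is T. ✗
c: p | []p | p is F. ✓
d: p | []p | p is F. ✓
e: p | []p | p is F. ✓
Satisfying worlds: {c, d, e}.
So ~(p | []p | p) fails at the other 2 worlds.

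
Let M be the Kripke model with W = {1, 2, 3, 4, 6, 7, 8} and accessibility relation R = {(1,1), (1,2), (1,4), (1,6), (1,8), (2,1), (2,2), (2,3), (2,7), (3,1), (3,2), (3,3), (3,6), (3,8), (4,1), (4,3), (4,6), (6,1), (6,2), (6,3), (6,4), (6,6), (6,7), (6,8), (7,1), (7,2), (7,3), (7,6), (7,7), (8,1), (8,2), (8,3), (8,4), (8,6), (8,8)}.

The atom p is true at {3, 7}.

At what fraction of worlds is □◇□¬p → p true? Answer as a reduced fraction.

1: □◇□¬p is T, p is F. ✗
2: □◇□¬p is T, p is F. ✗
3: □◇□¬p is T, p is T. ✓
4: □◇□¬p is T, p is F. ✗
6: □◇□¬p is T, p is F. ✗
7: □◇□¬p is T, p is T. ✓
8: □◇□¬p is T, p is F. ✗
That's 2 of 7 worlds, so 2/7.

2/7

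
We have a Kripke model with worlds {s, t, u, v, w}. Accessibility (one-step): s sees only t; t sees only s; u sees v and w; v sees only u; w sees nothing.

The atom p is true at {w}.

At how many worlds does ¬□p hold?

4

s: □p is F. ✓
t: □p is F. ✓
u: □p is F. ✓
v: □p is F. ✓
w: □p is T. ✗
Satisfying worlds: {s, t, u, v}.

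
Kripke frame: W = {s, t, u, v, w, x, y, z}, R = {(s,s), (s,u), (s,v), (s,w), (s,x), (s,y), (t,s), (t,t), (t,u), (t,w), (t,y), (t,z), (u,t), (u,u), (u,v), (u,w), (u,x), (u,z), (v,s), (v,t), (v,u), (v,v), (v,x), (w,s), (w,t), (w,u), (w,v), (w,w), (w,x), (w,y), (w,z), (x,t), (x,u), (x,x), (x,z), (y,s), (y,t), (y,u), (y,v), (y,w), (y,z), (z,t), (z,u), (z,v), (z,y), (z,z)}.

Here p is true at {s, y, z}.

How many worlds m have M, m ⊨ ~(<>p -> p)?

s: <>p -> p is T. ✗
t: <>p -> p is F. ✓
u: <>p -> p is F. ✓
v: <>p -> p is F. ✓
w: <>p -> p is F. ✓
x: <>p -> p is F. ✓
y: <>p -> p is T. ✗
z: <>p -> p is T. ✗
Satisfying worlds: {t, u, v, w, x}.

5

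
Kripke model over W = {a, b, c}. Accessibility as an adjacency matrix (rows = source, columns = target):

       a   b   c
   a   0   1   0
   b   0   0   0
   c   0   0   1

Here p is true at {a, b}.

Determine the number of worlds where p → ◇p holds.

a: p is T, ◇p is T. ✓
b: p is T, ◇p is F. ✗
c: p is F, ◇p is F. ✓
Satisfying worlds: {a, c}.

2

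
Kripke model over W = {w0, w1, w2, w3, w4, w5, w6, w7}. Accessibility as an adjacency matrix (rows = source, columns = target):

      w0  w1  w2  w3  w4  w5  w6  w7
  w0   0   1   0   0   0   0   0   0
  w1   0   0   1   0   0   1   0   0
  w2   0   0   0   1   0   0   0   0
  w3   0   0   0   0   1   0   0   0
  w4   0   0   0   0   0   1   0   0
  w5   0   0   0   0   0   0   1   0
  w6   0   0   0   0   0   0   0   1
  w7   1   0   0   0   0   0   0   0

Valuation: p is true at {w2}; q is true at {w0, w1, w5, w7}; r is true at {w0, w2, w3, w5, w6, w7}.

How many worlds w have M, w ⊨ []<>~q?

4

w0: successors {w1}; <>~q there: w1:T. ✓
w1: successors {w2, w5}; <>~q there: w2:T, w5:T. ✓
w2: successors {w3}; <>~q there: w3:T. ✓
w3: successors {w4}; <>~q there: w4:F. ✗
w4: successors {w5}; <>~q there: w5:T. ✓
w5: successors {w6}; <>~q there: w6:F. ✗
w6: successors {w7}; <>~q there: w7:F. ✗
w7: successors {w0}; <>~q there: w0:F. ✗
Satisfying worlds: {w0, w1, w2, w4}.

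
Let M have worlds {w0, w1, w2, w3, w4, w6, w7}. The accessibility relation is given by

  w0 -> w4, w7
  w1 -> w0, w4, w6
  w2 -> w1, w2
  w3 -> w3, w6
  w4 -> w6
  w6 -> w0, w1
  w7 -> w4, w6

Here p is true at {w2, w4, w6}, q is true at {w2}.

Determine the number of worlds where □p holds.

2

w0: successors {w4, w7}; p there: w4:T, w7:F. ✗
w1: successors {w0, w4, w6}; p there: w0:F, w4:T, w6:T. ✗
w2: successors {w1, w2}; p there: w1:F, w2:T. ✗
w3: successors {w3, w6}; p there: w3:F, w6:T. ✗
w4: successors {w6}; p there: w6:T. ✓
w6: successors {w0, w1}; p there: w0:F, w1:F. ✗
w7: successors {w4, w6}; p there: w4:T, w6:T. ✓
Satisfying worlds: {w4, w7}.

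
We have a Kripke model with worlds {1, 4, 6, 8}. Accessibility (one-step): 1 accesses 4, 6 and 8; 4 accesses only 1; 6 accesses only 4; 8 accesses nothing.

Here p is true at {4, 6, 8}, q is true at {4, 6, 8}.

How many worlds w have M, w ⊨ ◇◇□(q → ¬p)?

2

1: successors {4, 6, 8}; ◇□(q → ¬p) there: 4:F, 6:T, 8:F. ✓
4: successors {1}; ◇□(q → ¬p) there: 1:T. ✓
6: successors {4}; ◇□(q → ¬p) there: 4:F. ✗
8: no successors, so ◇◇□(q → ¬p) fails. ✗
Satisfying worlds: {1, 4}.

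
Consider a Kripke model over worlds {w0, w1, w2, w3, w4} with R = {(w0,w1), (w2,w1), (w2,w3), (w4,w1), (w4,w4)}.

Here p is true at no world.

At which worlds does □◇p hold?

{w1, w3}

w0: successors {w1}; ◇p there: w1:F. ✗
w1: no successors, so □◇p holds vacuously. ✓
w2: successors {w1, w3}; ◇p there: w1:F, w3:F. ✗
w3: no successors, so □◇p holds vacuously. ✓
w4: successors {w1, w4}; ◇p there: w1:F, w4:F. ✗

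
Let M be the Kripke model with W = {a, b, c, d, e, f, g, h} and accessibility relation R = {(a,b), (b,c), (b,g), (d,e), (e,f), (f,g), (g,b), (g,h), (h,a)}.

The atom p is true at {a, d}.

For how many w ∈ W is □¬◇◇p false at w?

2

a: successors {b}; ¬◇◇p there: b:T. ✓
b: successors {c, g}; ¬◇◇p there: c:T, g:F. ✗
c: no successors, so □¬◇◇p holds vacuously. ✓
d: successors {e}; ¬◇◇p there: e:T. ✓
e: successors {f}; ¬◇◇p there: f:T. ✓
f: successors {g}; ¬◇◇p there: g:F. ✗
g: successors {b, h}; ¬◇◇p there: b:T, h:T. ✓
h: successors {a}; ¬◇◇p there: a:T. ✓
Satisfying worlds: {a, c, d, e, g, h}.
So □¬◇◇p fails at the other 2 worlds.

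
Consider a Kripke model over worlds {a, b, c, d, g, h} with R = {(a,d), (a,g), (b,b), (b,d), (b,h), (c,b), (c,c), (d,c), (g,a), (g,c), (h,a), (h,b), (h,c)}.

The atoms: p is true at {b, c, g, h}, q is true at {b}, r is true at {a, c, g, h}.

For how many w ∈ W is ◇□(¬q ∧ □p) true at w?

2

a: successors {d, g}; □(¬q ∧ □p) there: d:T, g:F. ✓
b: successors {b, d, h}; □(¬q ∧ □p) there: b:F, d:T, h:F. ✓
c: successors {b, c}; □(¬q ∧ □p) there: b:F, c:F. ✗
d: successors {c}; □(¬q ∧ □p) there: c:F. ✗
g: successors {a, c}; □(¬q ∧ □p) there: a:F, c:F. ✗
h: successors {a, b, c}; □(¬q ∧ □p) there: a:F, b:F, c:F. ✗
Satisfying worlds: {a, b}.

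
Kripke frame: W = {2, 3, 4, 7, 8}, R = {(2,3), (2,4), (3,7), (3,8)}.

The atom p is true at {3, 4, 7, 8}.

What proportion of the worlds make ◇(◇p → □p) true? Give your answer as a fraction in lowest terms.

2/5

2: successors {3, 4}; ◇p → □p there: 3:T, 4:T. ✓
3: successors {7, 8}; ◇p → □p there: 7:T, 8:T. ✓
4: no successors, so ◇(◇p → □p) fails. ✗
7: no successors, so ◇(◇p → □p) fails. ✗
8: no successors, so ◇(◇p → □p) fails. ✗
That's 2 of 5 worlds, so 2/5.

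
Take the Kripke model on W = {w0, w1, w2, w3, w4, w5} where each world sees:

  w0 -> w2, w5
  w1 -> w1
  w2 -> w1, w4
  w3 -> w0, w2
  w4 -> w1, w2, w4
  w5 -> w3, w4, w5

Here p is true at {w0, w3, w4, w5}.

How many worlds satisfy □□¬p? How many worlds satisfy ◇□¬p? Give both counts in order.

For □□¬p:
w0: successors {w2, w5}; □¬p there: w2:F, w5:F. ✗
w1: successors {w1}; □¬p there: w1:T. ✓
w2: successors {w1, w4}; □¬p there: w1:T, w4:F. ✗
w3: successors {w0, w2}; □¬p there: w0:F, w2:F. ✗
w4: successors {w1, w2, w4}; □¬p there: w1:T, w2:F, w4:F. ✗
w5: successors {w3, w4, w5}; □¬p there: w3:F, w4:F, w5:F. ✗
— 1 world.
For ◇□¬p:
w0: successors {w2, w5}; □¬p there: w2:F, w5:F. ✗
w1: successors {w1}; □¬p there: w1:T. ✓
w2: successors {w1, w4}; □¬p there: w1:T, w4:F. ✓
w3: successors {w0, w2}; □¬p there: w0:F, w2:F. ✗
w4: successors {w1, w2, w4}; □¬p there: w1:T, w2:F, w4:F. ✓
w5: successors {w3, w4, w5}; □¬p there: w3:F, w4:F, w5:F. ✗
— 3 worlds.

1 and 3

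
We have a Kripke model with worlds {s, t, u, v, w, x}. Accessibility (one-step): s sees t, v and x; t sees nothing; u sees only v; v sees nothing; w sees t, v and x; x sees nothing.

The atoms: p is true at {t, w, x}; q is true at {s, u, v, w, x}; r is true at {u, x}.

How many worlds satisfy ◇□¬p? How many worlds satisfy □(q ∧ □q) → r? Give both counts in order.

For ◇□¬p:
s: successors {t, v, x}; □¬p there: t:T, v:T, x:T. ✓
t: no successors, so ◇□¬p fails. ✗
u: successors {v}; □¬p there: v:T. ✓
v: no successors, so ◇□¬p fails. ✗
w: successors {t, v, x}; □¬p there: t:T, v:T, x:T. ✓
x: no successors, so ◇□¬p fails. ✗
— 3 worlds.
For □(q ∧ □q) → r:
s: □(q ∧ □q) is F, r is F. ✓
t: □(q ∧ □q) is T, r is F. ✗
u: □(q ∧ □q) is T, r is T. ✓
v: □(q ∧ □q) is T, r is F. ✗
w: □(q ∧ □q) is F, r is F. ✓
x: □(q ∧ □q) is T, r is T. ✓
— 4 worlds.

3 and 4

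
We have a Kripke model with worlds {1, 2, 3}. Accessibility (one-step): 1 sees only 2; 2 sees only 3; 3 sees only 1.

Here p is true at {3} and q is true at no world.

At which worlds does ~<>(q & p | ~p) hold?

1: <>(q & p | ~p) is T. ✗
2: <>(q & p | ~p) is F. ✓
3: <>(q & p | ~p) is T. ✗

{2}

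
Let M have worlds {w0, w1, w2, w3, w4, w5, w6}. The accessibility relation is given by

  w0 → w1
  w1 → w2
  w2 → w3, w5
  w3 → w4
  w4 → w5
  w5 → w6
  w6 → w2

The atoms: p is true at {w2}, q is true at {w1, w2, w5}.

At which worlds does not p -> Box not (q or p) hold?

{w2, w3, w5}

w0: not p is T, Box not (q or p) is F. ✗
w1: not p is T, Box not (q or p) is F. ✗
w2: not p is F, Box not (q or p) is F. ✓
w3: not p is T, Box not (q or p) is T. ✓
w4: not p is T, Box not (q or p) is F. ✗
w5: not p is T, Box not (q or p) is T. ✓
w6: not p is T, Box not (q or p) is F. ✗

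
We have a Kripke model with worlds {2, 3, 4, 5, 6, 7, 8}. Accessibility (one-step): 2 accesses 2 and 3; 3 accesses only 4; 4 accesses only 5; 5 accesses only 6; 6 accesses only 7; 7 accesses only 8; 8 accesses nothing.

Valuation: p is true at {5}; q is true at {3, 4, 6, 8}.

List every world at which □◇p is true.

2: successors {2, 3}; ◇p there: 2:F, 3:F. ✗
3: successors {4}; ◇p there: 4:T. ✓
4: successors {5}; ◇p there: 5:F. ✗
5: successors {6}; ◇p there: 6:F. ✗
6: successors {7}; ◇p there: 7:F. ✗
7: successors {8}; ◇p there: 8:F. ✗
8: no successors, so □◇p holds vacuously. ✓

{3, 8}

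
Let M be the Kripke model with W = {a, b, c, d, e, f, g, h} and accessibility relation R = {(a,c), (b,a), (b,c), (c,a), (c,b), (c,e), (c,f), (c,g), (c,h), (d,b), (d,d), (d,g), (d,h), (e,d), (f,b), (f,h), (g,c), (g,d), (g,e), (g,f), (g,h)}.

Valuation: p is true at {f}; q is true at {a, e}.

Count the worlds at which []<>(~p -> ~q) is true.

4

a: successors {c}; <>(~p -> ~q) there: c:T. ✓
b: successors {a, c}; <>(~p -> ~q) there: a:T, c:T. ✓
c: successors {a, b, e, f, g, h}; <>(~p -> ~q) there: a:T, b:T, e:T, f:T, g:T, h:F. ✗
d: successors {b, d, g, h}; <>(~p -> ~q) there: b:T, d:T, g:T, h:F. ✗
e: successors {d}; <>(~p -> ~q) there: d:T. ✓
f: successors {b, h}; <>(~p -> ~q) there: b:T, h:F. ✗
g: successors {c, d, e, f, h}; <>(~p -> ~q) there: c:T, d:T, e:T, f:T, h:F. ✗
h: no successors, so []<>(~p -> ~q) holds vacuously. ✓
Satisfying worlds: {a, b, e, h}.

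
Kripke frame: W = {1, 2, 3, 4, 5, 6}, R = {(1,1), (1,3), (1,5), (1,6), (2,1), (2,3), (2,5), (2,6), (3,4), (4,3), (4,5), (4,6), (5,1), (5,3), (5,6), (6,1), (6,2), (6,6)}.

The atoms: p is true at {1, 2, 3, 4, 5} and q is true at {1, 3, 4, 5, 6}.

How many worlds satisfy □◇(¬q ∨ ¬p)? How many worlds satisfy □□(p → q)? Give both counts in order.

For □◇(¬q ∨ ¬p):
1: successors {1, 3, 5, 6}; ◇(¬q ∨ ¬p) there: 1:T, 3:F, 5:T, 6:T. ✗
2: successors {1, 3, 5, 6}; ◇(¬q ∨ ¬p) there: 1:T, 3:F, 5:T, 6:T. ✗
3: successors {4}; ◇(¬q ∨ ¬p) there: 4:T. ✓
4: successors {3, 5, 6}; ◇(¬q ∨ ¬p) there: 3:F, 5:T, 6:T. ✗
5: successors {1, 3, 6}; ◇(¬q ∨ ¬p) there: 1:T, 3:F, 6:T. ✗
6: successors {1, 2, 6}; ◇(¬q ∨ ¬p) there: 1:T, 2:T, 6:T. ✓
— 2 worlds.
For □□(p → q):
1: successors {1, 3, 5, 6}; □(p → q) there: 1:T, 3:T, 5:T, 6:F. ✗
2: successors {1, 3, 5, 6}; □(p → q) there: 1:T, 3:T, 5:T, 6:F. ✗
3: successors {4}; □(p → q) there: 4:T. ✓
4: successors {3, 5, 6}; □(p → q) there: 3:T, 5:T, 6:F. ✗
5: successors {1, 3, 6}; □(p → q) there: 1:T, 3:T, 6:F. ✗
6: successors {1, 2, 6}; □(p → q) there: 1:T, 2:T, 6:F. ✗
— 1 world.

2 and 1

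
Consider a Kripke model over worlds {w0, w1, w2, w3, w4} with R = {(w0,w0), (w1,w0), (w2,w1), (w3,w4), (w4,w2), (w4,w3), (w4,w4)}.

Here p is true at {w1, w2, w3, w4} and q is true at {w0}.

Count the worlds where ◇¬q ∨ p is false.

w0: ◇¬q is F, p is F. ✗
w1: ◇¬q is F, p is T. ✓
w2: ◇¬q is T, p is T. ✓
w3: ◇¬q is T, p is T. ✓
w4: ◇¬q is T, p is T. ✓
Satisfying worlds: {w1, w2, w3, w4}.
So ◇¬q ∨ p fails at the other 1 world.

1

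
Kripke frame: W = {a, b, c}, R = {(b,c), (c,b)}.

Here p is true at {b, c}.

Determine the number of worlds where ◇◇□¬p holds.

0

a: no successors, so ◇◇□¬p fails. ✗
b: successors {c}; ◇□¬p there: c:F. ✗
c: successors {b}; ◇□¬p there: b:F. ✗
Satisfying worlds: ∅.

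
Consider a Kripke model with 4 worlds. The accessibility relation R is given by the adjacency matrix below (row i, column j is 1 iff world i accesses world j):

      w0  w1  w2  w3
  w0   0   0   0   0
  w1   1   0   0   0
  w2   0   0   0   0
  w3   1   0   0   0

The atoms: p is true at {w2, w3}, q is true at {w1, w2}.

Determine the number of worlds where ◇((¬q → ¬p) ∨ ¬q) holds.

w0: no successors, so ◇((¬q → ¬p) ∨ ¬q) fails. ✗
w1: successors {w0}; (¬q → ¬p) ∨ ¬q there: w0:T. ✓
w2: no successors, so ◇((¬q → ¬p) ∨ ¬q) fails. ✗
w3: successors {w0}; (¬q → ¬p) ∨ ¬q there: w0:T. ✓
Satisfying worlds: {w1, w3}.

2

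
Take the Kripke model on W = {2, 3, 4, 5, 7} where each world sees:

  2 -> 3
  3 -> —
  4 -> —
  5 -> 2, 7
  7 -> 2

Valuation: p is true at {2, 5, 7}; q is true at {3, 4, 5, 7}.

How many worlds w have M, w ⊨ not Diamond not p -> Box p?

2: not Diamond not p is F, Box p is F. ✓
3: not Diamond not p is T, Box p is T. ✓
4: not Diamond not p is T, Box p is T. ✓
5: not Diamond not p is T, Box p is T. ✓
7: not Diamond not p is T, Box p is T. ✓
Satisfying worlds: {2, 3, 4, 5, 7}.

5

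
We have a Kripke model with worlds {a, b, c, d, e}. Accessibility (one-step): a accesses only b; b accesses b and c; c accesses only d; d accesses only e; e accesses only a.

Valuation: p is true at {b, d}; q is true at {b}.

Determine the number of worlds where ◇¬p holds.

3

a: successors {b}; ¬p there: b:F. ✗
b: successors {b, c}; ¬p there: b:F, c:T. ✓
c: successors {d}; ¬p there: d:F. ✗
d: successors {e}; ¬p there: e:T. ✓
e: successors {a}; ¬p there: a:T. ✓
Satisfying worlds: {b, d, e}.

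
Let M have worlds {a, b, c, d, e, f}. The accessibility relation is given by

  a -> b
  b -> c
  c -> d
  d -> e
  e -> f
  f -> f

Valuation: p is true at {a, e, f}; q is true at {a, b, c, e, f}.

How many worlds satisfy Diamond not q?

1

a: successors {b}; not q there: b:F. ✗
b: successors {c}; not q there: c:F. ✗
c: successors {d}; not q there: d:T. ✓
d: successors {e}; not q there: e:F. ✗
e: successors {f}; not q there: f:F. ✗
f: successors {f}; not q there: f:F. ✗
Satisfying worlds: {c}.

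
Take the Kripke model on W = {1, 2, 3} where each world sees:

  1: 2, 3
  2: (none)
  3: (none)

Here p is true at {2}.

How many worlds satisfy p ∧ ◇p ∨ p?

1

1: p ∧ ◇p is F, p is F. ✗
2: p ∧ ◇p is F, p is T. ✓
3: p ∧ ◇p is F, p is F. ✗
Satisfying worlds: {2}.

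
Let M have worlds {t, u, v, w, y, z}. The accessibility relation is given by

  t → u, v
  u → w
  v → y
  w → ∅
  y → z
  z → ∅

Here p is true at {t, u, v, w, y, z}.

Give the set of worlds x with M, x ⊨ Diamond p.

t: successors {u, v}; p there: u:T, v:T. ✓
u: successors {w}; p there: w:T. ✓
v: successors {y}; p there: y:T. ✓
w: no successors, so Diamond p fails. ✗
y: successors {z}; p there: z:T. ✓
z: no successors, so Diamond p fails. ✗

{t, u, v, y}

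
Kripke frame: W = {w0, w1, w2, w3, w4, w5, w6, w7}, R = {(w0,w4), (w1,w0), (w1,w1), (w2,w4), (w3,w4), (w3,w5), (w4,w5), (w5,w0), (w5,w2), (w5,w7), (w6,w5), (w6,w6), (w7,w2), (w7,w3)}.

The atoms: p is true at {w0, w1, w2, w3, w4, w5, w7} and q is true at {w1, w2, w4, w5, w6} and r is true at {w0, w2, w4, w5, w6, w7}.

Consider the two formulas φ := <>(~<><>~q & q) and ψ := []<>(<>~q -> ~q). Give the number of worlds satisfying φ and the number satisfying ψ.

2 and 5

For <>(~<><>~q & q):
w0: successors {w4}; ~<><>~q & q there: w4:F. ✗
w1: successors {w0, w1}; ~<><>~q & q there: w0:F, w1:F. ✗
w2: successors {w4}; ~<><>~q & q there: w4:F. ✗
w3: successors {w4, w5}; ~<><>~q & q there: w4:F, w5:F. ✗
w4: successors {w5}; ~<><>~q & q there: w5:F. ✗
w5: successors {w0, w2, w7}; ~<><>~q & q there: w0:F, w2:T, w7:F. ✓
w6: successors {w5, w6}; ~<><>~q & q there: w5:F, w6:F. ✗
w7: successors {w2, w3}; ~<><>~q & q there: w2:T, w3:F. ✓
— 2 worlds.
For []<>(<>~q -> ~q):
w0: successors {w4}; <>(<>~q -> ~q) there: w4:F. ✗
w1: successors {w0, w1}; <>(<>~q -> ~q) there: w0:T, w1:T. ✓
w2: successors {w4}; <>(<>~q -> ~q) there: w4:F. ✗
w3: successors {w4, w5}; <>(<>~q -> ~q) there: w4:F, w5:T. ✗
w4: successors {w5}; <>(<>~q -> ~q) there: w5:T. ✓
w5: successors {w0, w2, w7}; <>(<>~q -> ~q) there: w0:T, w2:T, w7:T. ✓
w6: successors {w5, w6}; <>(<>~q -> ~q) there: w5:T, w6:T. ✓
w7: successors {w2, w3}; <>(<>~q -> ~q) there: w2:T, w3:T. ✓
— 5 worlds.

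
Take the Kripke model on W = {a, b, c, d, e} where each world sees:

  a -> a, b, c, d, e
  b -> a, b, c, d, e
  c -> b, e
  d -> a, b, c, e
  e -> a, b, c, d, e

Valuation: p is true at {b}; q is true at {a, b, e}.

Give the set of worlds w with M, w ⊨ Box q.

{c}

a: successors {a, b, c, d, e}; q there: a:T, b:T, c:F, d:F, e:T. ✗
b: successors {a, b, c, d, e}; q there: a:T, b:T, c:F, d:F, e:T. ✗
c: successors {b, e}; q there: b:T, e:T. ✓
d: successors {a, b, c, e}; q there: a:T, b:T, c:F, e:T. ✗
e: successors {a, b, c, d, e}; q there: a:T, b:T, c:F, d:F, e:T. ✗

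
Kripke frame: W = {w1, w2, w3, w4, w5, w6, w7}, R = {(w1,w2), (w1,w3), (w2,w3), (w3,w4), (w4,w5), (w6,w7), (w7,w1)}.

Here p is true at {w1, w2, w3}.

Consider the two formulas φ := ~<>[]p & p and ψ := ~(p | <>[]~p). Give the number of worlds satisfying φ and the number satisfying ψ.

For ~<>[]p & p:
w1: ~<>[]p is F, p is T. ✗
w2: ~<>[]p is T, p is T. ✓
w3: ~<>[]p is T, p is T. ✓
w4: ~<>[]p is F, p is F. ✗
w5: ~<>[]p is T, p is F. ✗
w6: ~<>[]p is F, p is F. ✗
w7: ~<>[]p is F, p is F. ✗
— 2 worlds.
For ~(p | <>[]~p):
w1: p | <>[]~p is T. ✗
w2: p | <>[]~p is T. ✗
w3: p | <>[]~p is T. ✗
w4: p | <>[]~p is T. ✗
w5: p | <>[]~p is F. ✓
w6: p | <>[]~p is F. ✓
w7: p | <>[]~p is F. ✓
— 3 worlds.

2 and 3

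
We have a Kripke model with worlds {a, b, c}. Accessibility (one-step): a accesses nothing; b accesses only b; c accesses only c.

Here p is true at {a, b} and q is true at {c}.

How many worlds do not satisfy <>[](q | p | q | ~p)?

1

a: no successors, so <>[](q | p | q | ~p) fails. ✗
b: successors {b}; [](q | p | q | ~p) there: b:T. ✓
c: successors {c}; [](q | p | q | ~p) there: c:T. ✓
Satisfying worlds: {b, c}.
So <>[](q | p | q | ~p) fails at the other 1 world.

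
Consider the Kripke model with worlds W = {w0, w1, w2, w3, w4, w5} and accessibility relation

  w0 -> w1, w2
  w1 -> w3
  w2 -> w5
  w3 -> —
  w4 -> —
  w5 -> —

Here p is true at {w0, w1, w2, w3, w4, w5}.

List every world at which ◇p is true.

{w0, w1, w2}

w0: successors {w1, w2}; p there: w1:T, w2:T. ✓
w1: successors {w3}; p there: w3:T. ✓
w2: successors {w5}; p there: w5:T. ✓
w3: no successors, so ◇p fails. ✗
w4: no successors, so ◇p fails. ✗
w5: no successors, so ◇p fails. ✗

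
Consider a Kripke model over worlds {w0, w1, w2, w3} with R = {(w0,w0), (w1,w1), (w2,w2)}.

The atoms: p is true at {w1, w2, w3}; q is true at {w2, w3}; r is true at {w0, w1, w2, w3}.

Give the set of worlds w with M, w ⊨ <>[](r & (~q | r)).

w0: successors {w0}; [](r & (~q | r)) there: w0:T. ✓
w1: successors {w1}; [](r & (~q | r)) there: w1:T. ✓
w2: successors {w2}; [](r & (~q | r)) there: w2:T. ✓
w3: no successors, so <>[](r & (~q | r)) fails. ✗

{w0, w1, w2}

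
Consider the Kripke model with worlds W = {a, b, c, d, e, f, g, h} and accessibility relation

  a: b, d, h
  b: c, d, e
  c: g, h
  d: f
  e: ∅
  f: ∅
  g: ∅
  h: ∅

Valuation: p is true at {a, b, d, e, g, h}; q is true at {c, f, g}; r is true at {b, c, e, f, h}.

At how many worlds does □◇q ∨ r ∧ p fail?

3

a: □◇q is F, r ∧ p is F. ✗
b: □◇q is F, r ∧ p is T. ✓
c: □◇q is F, r ∧ p is F. ✗
d: □◇q is F, r ∧ p is F. ✗
e: □◇q is T, r ∧ p is T. ✓
f: □◇q is T, r ∧ p is F. ✓
g: □◇q is T, r ∧ p is F. ✓
h: □◇q is T, r ∧ p is T. ✓
Satisfying worlds: {b, e, f, g, h}.
So □◇q ∨ r ∧ p fails at the other 3 worlds.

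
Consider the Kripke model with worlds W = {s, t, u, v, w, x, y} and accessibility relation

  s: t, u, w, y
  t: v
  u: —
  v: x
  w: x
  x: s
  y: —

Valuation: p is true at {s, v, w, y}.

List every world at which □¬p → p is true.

s: □¬p is F, p is T. ✓
t: □¬p is F, p is F. ✓
u: □¬p is T, p is F. ✗
v: □¬p is T, p is T. ✓
w: □¬p is T, p is T. ✓
x: □¬p is F, p is F. ✓
y: □¬p is T, p is T. ✓

{s, t, v, w, x, y}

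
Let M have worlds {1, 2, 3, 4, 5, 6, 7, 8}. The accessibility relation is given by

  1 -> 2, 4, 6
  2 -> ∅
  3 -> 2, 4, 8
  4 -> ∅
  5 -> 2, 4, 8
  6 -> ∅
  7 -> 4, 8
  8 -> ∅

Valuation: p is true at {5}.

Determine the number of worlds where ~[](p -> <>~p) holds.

1: [](p -> <>~p) is T. ✗
2: [](p -> <>~p) is T. ✗
3: [](p -> <>~p) is T. ✗
4: [](p -> <>~p) is T. ✗
5: [](p -> <>~p) is T. ✗
6: [](p -> <>~p) is T. ✗
7: [](p -> <>~p) is T. ✗
8: [](p -> <>~p) is T. ✗
Satisfying worlds: ∅.

0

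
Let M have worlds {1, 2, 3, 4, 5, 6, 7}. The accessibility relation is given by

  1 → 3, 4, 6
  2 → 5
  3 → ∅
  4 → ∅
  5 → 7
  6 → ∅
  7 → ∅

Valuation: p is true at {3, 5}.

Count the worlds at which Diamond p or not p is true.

5

1: Diamond p is T, not p is T. ✓
2: Diamond p is T, not p is T. ✓
3: Diamond p is F, not p is F. ✗
4: Diamond p is F, not p is T. ✓
5: Diamond p is F, not p is F. ✗
6: Diamond p is F, not p is T. ✓
7: Diamond p is F, not p is T. ✓
Satisfying worlds: {1, 2, 4, 6, 7}.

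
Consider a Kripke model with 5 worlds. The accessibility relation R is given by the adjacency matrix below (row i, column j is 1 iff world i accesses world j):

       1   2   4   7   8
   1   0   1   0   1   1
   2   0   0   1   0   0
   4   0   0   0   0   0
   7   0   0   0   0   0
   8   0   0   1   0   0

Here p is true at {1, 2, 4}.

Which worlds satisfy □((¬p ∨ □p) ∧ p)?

{2, 4, 7, 8}

1: successors {2, 7, 8}; (¬p ∨ □p) ∧ p there: 2:T, 7:F, 8:F. ✗
2: successors {4}; (¬p ∨ □p) ∧ p there: 4:T. ✓
4: no successors, so □((¬p ∨ □p) ∧ p) holds vacuously. ✓
7: no successors, so □((¬p ∨ □p) ∧ p) holds vacuously. ✓
8: successors {4}; (¬p ∨ □p) ∧ p there: 4:T. ✓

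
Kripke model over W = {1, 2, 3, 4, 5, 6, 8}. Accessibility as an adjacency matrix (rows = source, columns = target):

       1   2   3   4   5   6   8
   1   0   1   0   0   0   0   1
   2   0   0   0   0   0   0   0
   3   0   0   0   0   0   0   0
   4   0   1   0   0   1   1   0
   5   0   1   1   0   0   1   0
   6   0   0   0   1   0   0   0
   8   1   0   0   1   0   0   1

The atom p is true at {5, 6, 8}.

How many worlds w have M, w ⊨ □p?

2

1: successors {2, 8}; p there: 2:F, 8:T. ✗
2: no successors, so □p holds vacuously. ✓
3: no successors, so □p holds vacuously. ✓
4: successors {2, 5, 6}; p there: 2:F, 5:T, 6:T. ✗
5: successors {2, 3, 6}; p there: 2:F, 3:F, 6:T. ✗
6: successors {4}; p there: 4:F. ✗
8: successors {1, 4, 8}; p there: 1:F, 4:F, 8:T. ✗
Satisfying worlds: {2, 3}.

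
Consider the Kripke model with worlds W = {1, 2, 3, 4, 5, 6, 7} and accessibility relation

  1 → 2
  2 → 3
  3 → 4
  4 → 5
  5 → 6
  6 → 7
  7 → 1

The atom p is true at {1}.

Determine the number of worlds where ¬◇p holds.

1: ◇p is F. ✓
2: ◇p is F. ✓
3: ◇p is F. ✓
4: ◇p is F. ✓
5: ◇p is F. ✓
6: ◇p is F. ✓
7: ◇p is T. ✗
Satisfying worlds: {1, 2, 3, 4, 5, 6}.

6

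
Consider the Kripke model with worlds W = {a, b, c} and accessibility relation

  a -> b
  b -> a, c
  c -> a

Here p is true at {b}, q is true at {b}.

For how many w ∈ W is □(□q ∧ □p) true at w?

1

a: successors {b}; □q ∧ □p there: b:F. ✗
b: successors {a, c}; □q ∧ □p there: a:T, c:F. ✗
c: successors {a}; □q ∧ □p there: a:T. ✓
Satisfying worlds: {c}.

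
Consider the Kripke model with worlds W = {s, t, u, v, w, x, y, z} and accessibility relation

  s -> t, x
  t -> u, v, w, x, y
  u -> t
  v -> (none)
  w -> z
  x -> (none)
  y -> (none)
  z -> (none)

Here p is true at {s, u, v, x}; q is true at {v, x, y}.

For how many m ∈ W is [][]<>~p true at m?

5

s: successors {t, x}; []<>~p there: t:F, x:T. ✗
t: successors {u, v, w, x, y}; []<>~p there: u:T, v:T, w:F, x:T, y:T. ✗
u: successors {t}; []<>~p there: t:F. ✗
v: no successors, so [][]<>~p holds vacuously. ✓
w: successors {z}; []<>~p there: z:T. ✓
x: no successors, so [][]<>~p holds vacuously. ✓
y: no successors, so [][]<>~p holds vacuously. ✓
z: no successors, so [][]<>~p holds vacuously. ✓
Satisfying worlds: {v, w, x, y, z}.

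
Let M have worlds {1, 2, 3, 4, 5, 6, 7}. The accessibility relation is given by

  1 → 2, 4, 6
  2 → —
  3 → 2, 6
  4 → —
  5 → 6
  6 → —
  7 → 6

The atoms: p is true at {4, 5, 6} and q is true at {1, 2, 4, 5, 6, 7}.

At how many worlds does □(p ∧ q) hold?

1: successors {2, 4, 6}; p ∧ q there: 2:F, 4:T, 6:T. ✗
2: no successors, so □(p ∧ q) holds vacuously. ✓
3: successors {2, 6}; p ∧ q there: 2:F, 6:T. ✗
4: no successors, so □(p ∧ q) holds vacuously. ✓
5: successors {6}; p ∧ q there: 6:T. ✓
6: no successors, so □(p ∧ q) holds vacuously. ✓
7: successors {6}; p ∧ q there: 6:T. ✓
Satisfying worlds: {2, 4, 5, 6, 7}.

5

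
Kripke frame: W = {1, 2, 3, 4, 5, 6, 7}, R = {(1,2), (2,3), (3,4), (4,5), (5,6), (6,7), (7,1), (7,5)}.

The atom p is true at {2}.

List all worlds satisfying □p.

{1}

1: successors {2}; p there: 2:T. ✓
2: successors {3}; p there: 3:F. ✗
3: successors {4}; p there: 4:F. ✗
4: successors {5}; p there: 5:F. ✗
5: successors {6}; p there: 6:F. ✗
6: successors {7}; p there: 7:F. ✗
7: successors {1, 5}; p there: 1:F, 5:F. ✗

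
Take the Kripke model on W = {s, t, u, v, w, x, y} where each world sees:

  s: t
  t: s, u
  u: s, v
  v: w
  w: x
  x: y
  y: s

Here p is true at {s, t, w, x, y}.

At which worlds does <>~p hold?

{t, u}

s: successors {t}; ~p there: t:F. ✗
t: successors {s, u}; ~p there: s:F, u:T. ✓
u: successors {s, v}; ~p there: s:F, v:T. ✓
v: successors {w}; ~p there: w:F. ✗
w: successors {x}; ~p there: x:F. ✗
x: successors {y}; ~p there: y:F. ✗
y: successors {s}; ~p there: s:F. ✗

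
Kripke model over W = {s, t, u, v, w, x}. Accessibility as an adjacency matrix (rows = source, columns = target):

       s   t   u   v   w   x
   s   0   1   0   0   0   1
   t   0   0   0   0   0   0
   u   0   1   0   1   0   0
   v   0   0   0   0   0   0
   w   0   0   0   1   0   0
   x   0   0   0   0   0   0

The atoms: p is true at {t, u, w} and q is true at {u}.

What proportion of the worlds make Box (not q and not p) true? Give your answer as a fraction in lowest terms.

s: successors {t, x}; not q and not p there: t:F, x:T. ✗
t: no successors, so Box (not q and not p) holds vacuously. ✓
u: successors {t, v}; not q and not p there: t:F, v:T. ✗
v: no successors, so Box (not q and not p) holds vacuously. ✓
w: successors {v}; not q and not p there: v:T. ✓
x: no successors, so Box (not q and not p) holds vacuously. ✓
That's 4 of 6 worlds, so 4/6 = 2/3.

2/3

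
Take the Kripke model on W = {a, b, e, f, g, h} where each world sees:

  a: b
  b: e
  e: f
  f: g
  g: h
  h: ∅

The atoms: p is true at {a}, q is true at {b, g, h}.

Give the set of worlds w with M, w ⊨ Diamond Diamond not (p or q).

a: successors {b}; Diamond not (p or q) there: b:T. ✓
b: successors {e}; Diamond not (p or q) there: e:T. ✓
e: successors {f}; Diamond not (p or q) there: f:F. ✗
f: successors {g}; Diamond not (p or q) there: g:F. ✗
g: successors {h}; Diamond not (p or q) there: h:F. ✗
h: no successors, so Diamond Diamond not (p or q) fails. ✗

{a, b}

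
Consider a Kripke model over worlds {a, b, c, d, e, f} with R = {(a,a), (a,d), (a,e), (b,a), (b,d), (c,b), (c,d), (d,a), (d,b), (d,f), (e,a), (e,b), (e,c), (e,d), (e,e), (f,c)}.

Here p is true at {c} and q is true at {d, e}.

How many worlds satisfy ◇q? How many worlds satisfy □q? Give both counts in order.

For ◇q:
a: successors {a, d, e}; q there: a:F, d:T, e:T. ✓
b: successors {a, d}; q there: a:F, d:T. ✓
c: successors {b, d}; q there: b:F, d:T. ✓
d: successors {a, b, f}; q there: a:F, b:F, f:F. ✗
e: successors {a, b, c, d, e}; q there: a:F, b:F, c:F, d:T, e:T. ✓
f: successors {c}; q there: c:F. ✗
— 4 worlds.
For □q:
a: successors {a, d, e}; q there: a:F, d:T, e:T. ✗
b: successors {a, d}; q there: a:F, d:T. ✗
c: successors {b, d}; q there: b:F, d:T. ✗
d: successors {a, b, f}; q there: a:F, b:F, f:F. ✗
e: successors {a, b, c, d, e}; q there: a:F, b:F, c:F, d:T, e:T. ✗
f: successors {c}; q there: c:F. ✗
— 0 worlds.

4 and 0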